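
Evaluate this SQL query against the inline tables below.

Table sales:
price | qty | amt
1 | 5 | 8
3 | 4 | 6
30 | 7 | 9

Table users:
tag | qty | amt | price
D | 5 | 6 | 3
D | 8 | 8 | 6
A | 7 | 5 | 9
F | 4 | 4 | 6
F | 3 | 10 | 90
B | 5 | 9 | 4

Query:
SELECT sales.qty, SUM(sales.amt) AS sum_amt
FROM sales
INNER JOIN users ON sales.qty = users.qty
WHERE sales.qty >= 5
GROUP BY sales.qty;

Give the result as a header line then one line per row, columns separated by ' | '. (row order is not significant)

== RESULT ==
sales.qty | sum_amt
5 | 16
7 | 9

Derivation:
After JOIN users (4 rows):
sales.price | sales.qty | sales.amt | users.tag | users.qty | users.amt | users.price
1 | 5 | 8 | D | 5 | 6 | 3
1 | 5 | 8 | B | 5 | 9 | 4
3 | 4 | 6 | F | 4 | 4 | 6
30 | 7 | 9 | A | 7 | 5 | 9
After WHERE (3 rows):
sales.price | sales.qty | sales.amt | users.tag | users.qty | users.amt | users.price
1 | 5 | 8 | D | 5 | 6 | 3
1 | 5 | 8 | B | 5 | 9 | 4
30 | 7 | 9 | A | 7 | 5 | 9
After GROUP BY (2 rows):
sales.qty | sum_amt
5 | 16
7 | 9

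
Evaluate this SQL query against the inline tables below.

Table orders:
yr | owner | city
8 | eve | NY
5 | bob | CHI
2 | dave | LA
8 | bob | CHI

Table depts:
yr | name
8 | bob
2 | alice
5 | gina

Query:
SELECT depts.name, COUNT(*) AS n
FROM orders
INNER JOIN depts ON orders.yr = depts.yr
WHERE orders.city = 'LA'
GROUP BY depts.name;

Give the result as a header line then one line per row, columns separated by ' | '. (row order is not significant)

After JOIN depts (4 rows):
orders.yr | orders.owner | orders.city | depts.yr | depts.name
8 | eve | NY | 8 | bob
5 | bob | CHI | 5 | gina
2 | dave | LA | 2 | alice
8 | bob | CHI | 8 | bob
After WHERE (1 rows):
orders.yr | orders.owner | orders.city | depts.yr | depts.name
2 | dave | LA | 2 | alice
After GROUP BY (1 rows):
depts.name | n
alice | 1

== RESULT ==
depts.name | n
alice | 1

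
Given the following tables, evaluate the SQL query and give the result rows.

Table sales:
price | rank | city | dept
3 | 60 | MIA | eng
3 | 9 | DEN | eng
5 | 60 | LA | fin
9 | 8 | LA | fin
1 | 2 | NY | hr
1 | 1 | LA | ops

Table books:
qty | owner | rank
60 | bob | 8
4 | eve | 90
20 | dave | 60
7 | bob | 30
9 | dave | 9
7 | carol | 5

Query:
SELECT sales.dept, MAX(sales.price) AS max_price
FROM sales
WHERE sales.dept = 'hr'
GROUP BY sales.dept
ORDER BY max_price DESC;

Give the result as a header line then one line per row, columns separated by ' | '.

== RESULT ==
sales.dept | max_price
hr | 1

Derivation:
After WHERE (1 rows):
sales.price | sales.rank | sales.city | sales.dept
1 | 2 | NY | hr
After GROUP BY (1 rows):
sales.dept | max_price
hr | 1
After ORDER BY (1 rows):
sales.dept | max_price
hr | 1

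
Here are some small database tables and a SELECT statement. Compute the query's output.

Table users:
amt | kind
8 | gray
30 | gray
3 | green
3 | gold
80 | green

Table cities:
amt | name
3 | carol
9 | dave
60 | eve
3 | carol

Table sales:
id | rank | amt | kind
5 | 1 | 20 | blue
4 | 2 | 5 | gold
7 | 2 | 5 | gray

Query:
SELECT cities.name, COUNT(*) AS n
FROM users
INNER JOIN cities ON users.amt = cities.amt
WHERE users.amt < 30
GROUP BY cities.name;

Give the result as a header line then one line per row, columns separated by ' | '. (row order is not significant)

After JOIN cities (4 rows):
users.amt | users.kind | cities.amt | cities.name
3 | green | 3 | carol
3 | green | 3 | carol
3 | gold | 3 | carol
3 | gold | 3 | carol
After WHERE (4 rows):
users.amt | users.kind | cities.amt | cities.name
3 | green | 3 | carol
3 | green | 3 | carol
3 | gold | 3 | carol
3 | gold | 3 | carol
After GROUP BY (1 rows):
cities.name | n
carol | 4

== RESULT ==
cities.name | n
carol | 4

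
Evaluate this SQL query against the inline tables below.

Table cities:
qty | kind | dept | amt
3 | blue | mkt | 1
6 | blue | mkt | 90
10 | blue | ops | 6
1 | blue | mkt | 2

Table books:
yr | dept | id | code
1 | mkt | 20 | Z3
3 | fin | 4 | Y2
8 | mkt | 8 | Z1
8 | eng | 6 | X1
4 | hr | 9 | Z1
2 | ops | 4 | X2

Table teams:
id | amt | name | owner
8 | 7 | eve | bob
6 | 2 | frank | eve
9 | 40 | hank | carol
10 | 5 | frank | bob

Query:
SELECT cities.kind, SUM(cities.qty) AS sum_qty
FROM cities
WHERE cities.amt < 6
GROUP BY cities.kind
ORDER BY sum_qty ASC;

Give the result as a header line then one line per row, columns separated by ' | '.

After WHERE (2 rows):
cities.qty | cities.kind | cities.dept | cities.amt
3 | blue | mkt | 1
1 | blue | mkt | 2
After GROUP BY (1 rows):
cities.kind | sum_qty
blue | 4
After ORDER BY (1 rows):
cities.kind | sum_qty
blue | 4

== RESULT ==
cities.kind | sum_qty
blue | 4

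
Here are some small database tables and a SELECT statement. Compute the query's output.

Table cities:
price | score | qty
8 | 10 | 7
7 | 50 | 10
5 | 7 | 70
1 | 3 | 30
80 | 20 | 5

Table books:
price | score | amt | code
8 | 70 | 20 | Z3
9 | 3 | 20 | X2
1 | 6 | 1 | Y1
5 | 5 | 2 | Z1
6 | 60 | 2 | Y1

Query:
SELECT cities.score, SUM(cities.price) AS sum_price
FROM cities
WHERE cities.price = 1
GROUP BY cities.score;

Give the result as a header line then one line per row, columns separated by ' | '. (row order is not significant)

After WHERE (1 rows):
cities.price | cities.score | cities.qty
1 | 3 | 30
After GROUP BY (1 rows):
cities.score | sum_price
3 | 1

== RESULT ==
cities.score | sum_price
3 | 1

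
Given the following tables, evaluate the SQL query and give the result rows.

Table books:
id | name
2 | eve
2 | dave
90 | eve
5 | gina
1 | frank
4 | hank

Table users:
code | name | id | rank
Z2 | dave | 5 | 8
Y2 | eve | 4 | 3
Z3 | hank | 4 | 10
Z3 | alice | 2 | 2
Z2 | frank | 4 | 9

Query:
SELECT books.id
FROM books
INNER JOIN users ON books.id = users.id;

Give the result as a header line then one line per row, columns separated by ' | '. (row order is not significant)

== RESULT ==
books.id
2
2
5
4
4
4

Derivation:
After JOIN users (6 rows):
books.id | books.name | users.code | users.name | users.id | users.rank
2 | eve | Z3 | alice | 2 | 2
2 | dave | Z3 | alice | 2 | 2
5 | gina | Z2 | dave | 5 | 8
4 | hank | Y2 | eve | 4 | 3
4 | hank | Z3 | hank | 4 | 10
4 | hank | Z2 | frank | 4 | 9
After SELECT (6 rows):
books.id
2
2
5
4
4
4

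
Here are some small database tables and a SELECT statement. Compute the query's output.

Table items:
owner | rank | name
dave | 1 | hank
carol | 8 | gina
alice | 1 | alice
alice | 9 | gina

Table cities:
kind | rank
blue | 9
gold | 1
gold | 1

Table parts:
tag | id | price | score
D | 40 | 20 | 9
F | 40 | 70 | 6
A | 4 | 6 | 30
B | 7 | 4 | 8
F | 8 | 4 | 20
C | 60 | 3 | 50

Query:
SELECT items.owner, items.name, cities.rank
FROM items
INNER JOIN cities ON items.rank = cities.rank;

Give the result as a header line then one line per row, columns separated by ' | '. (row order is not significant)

After JOIN cities (5 rows):
items.owner | items.rank | items.name | cities.kind | cities.rank
dave | 1 | hank | gold | 1
dave | 1 | hank | gold | 1
alice | 1 | alice | gold | 1
alice | 1 | alice | gold | 1
alice | 9 | gina | blue | 9
After SELECT (5 rows):
items.owner | items.name | cities.rank
dave | hank | 1
dave | hank | 1
alice | alice | 1
alice | alice | 1
alice | gina | 9

== RESULT ==
items.owner | items.name | cities.rank
dave | hank | 1
dave | hank | 1
alice | alice | 1
alice | alice | 1
alice | gina | 9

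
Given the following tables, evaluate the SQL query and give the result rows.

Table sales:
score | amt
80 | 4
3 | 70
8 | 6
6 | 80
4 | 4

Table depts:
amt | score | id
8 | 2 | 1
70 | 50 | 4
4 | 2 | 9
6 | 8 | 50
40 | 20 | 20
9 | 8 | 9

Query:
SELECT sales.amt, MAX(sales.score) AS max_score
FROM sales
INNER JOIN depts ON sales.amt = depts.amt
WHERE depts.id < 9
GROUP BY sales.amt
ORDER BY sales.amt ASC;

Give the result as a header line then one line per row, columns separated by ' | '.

== RESULT ==
sales.amt | max_score
70 | 3

Derivation:
After JOIN depts (4 rows):
sales.score | sales.amt | depts.amt | depts.score | depts.id
80 | 4 | 4 | 2 | 9
3 | 70 | 70 | 50 | 4
8 | 6 | 6 | 8 | 50
4 | 4 | 4 | 2 | 9
After WHERE (1 rows):
sales.score | sales.amt | depts.amt | depts.score | depts.id
3 | 70 | 70 | 50 | 4
After GROUP BY (1 rows):
sales.amt | max_score
70 | 3
After ORDER BY (1 rows):
sales.amt | max_score
70 | 3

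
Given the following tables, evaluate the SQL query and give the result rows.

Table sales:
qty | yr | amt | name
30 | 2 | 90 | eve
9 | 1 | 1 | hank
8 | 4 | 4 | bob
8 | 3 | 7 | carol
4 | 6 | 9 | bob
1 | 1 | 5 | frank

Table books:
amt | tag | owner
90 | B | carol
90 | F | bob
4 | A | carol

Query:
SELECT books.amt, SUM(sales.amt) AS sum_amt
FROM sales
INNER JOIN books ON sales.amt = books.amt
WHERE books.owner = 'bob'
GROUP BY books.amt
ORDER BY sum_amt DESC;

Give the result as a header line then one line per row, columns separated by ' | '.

== RESULT ==
books.amt | sum_amt
90 | 90

Derivation:
After JOIN books (3 rows):
sales.qty | sales.yr | sales.amt | sales.name | books.amt | books.tag | books.owner
30 | 2 | 90 | eve | 90 | B | carol
30 | 2 | 90 | eve | 90 | F | bob
8 | 4 | 4 | bob | 4 | A | carol
After WHERE (1 rows):
sales.qty | sales.yr | sales.amt | sales.name | books.amt | books.tag | books.owner
30 | 2 | 90 | eve | 90 | F | bob
After GROUP BY (1 rows):
books.amt | sum_amt
90 | 90
After ORDER BY (1 rows):
books.amt | sum_amt
90 | 90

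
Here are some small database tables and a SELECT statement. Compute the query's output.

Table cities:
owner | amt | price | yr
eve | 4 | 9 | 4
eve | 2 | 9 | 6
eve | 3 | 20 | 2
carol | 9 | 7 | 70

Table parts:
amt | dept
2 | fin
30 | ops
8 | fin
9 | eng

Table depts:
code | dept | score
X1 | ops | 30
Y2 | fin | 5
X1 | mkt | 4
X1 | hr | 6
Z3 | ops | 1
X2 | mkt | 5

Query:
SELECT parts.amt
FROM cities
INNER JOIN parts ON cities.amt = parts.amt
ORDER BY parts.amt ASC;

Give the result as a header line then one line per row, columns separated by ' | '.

== RESULT ==
parts.amt
2
9

Derivation:
After JOIN parts (2 rows):
cities.owner | cities.amt | cities.price | cities.yr | parts.amt | parts.dept
eve | 2 | 9 | 6 | 2 | fin
carol | 9 | 7 | 70 | 9 | eng
After SELECT (2 rows):
parts.amt
2
9
After ORDER BY (2 rows):
parts.amt
2
9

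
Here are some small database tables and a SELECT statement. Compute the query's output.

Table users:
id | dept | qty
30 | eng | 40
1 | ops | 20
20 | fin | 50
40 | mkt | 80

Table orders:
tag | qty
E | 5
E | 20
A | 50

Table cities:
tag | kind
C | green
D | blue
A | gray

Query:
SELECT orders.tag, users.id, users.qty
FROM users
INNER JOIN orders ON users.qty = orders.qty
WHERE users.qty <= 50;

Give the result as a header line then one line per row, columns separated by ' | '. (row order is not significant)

After JOIN orders (2 rows):
users.id | users.dept | users.qty | orders.tag | orders.qty
1 | ops | 20 | E | 20
20 | fin | 50 | A | 50
After WHERE (2 rows):
users.id | users.dept | users.qty | orders.tag | orders.qty
1 | ops | 20 | E | 20
20 | fin | 50 | A | 50
After SELECT (2 rows):
orders.tag | users.id | users.qty
E | 1 | 20
A | 20 | 50

== RESULT ==
orders.tag | users.id | users.qty
E | 1 | 20
A | 20 | 50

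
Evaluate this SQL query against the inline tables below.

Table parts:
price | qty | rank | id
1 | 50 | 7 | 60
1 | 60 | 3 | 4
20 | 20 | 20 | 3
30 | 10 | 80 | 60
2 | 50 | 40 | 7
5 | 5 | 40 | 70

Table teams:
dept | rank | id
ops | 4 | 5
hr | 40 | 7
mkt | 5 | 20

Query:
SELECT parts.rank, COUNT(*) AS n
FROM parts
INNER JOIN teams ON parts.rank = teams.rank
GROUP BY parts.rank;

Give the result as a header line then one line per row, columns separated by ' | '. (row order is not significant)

After JOIN teams (2 rows):
parts.price | parts.qty | parts.rank | parts.id | teams.dept | teams.rank | teams.id
2 | 50 | 40 | 7 | hr | 40 | 7
5 | 5 | 40 | 70 | hr | 40 | 7
After GROUP BY (1 rows):
parts.rank | n
40 | 2

== RESULT ==
parts.rank | n
40 | 2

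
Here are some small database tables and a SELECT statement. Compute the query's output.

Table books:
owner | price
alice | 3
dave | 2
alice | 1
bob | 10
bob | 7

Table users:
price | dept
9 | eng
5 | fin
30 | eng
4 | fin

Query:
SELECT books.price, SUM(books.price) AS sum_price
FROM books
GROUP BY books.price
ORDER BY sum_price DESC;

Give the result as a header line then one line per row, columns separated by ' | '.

After GROUP BY (5 rows):
books.price | sum_price
3 | 3
2 | 2
1 | 1
10 | 10
7 | 7
After ORDER BY (5 rows):
books.price | sum_price
10 | 10
7 | 7
3 | 3
2 | 2
1 | 1

== RESULT ==
books.price | sum_price
10 | 10
7 | 7
3 | 3
2 | 2
1 | 1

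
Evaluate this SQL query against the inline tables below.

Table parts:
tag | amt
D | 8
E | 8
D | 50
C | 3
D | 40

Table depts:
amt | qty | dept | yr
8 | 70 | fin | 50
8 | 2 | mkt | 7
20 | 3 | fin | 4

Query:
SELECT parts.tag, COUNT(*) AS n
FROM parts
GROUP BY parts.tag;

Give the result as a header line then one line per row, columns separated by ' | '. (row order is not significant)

== RESULT ==
parts.tag | n
D | 3
E | 1
C | 1

Derivation:
After GROUP BY (3 rows):
parts.tag | n
D | 3
E | 1
C | 1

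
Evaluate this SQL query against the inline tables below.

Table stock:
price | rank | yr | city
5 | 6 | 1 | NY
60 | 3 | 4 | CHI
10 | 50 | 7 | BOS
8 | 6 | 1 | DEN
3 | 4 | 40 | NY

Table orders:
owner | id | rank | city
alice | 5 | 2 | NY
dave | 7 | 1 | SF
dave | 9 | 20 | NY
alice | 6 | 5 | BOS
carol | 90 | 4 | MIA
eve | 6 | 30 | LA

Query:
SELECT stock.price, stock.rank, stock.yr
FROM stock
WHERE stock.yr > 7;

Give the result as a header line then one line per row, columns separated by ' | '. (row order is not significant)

== RESULT ==
stock.price | stock.rank | stock.yr
3 | 4 | 40

Derivation:
After WHERE (1 rows):
stock.price | stock.rank | stock.yr | stock.city
3 | 4 | 40 | NY
After SELECT (1 rows):
stock.price | stock.rank | stock.yr
3 | 4 | 40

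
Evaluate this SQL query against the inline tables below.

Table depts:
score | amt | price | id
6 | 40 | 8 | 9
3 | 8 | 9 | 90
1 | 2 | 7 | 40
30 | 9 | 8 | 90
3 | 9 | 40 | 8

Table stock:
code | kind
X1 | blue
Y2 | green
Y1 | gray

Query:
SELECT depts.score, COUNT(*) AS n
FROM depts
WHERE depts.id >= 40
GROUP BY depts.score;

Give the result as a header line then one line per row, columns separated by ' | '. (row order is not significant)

After WHERE (3 rows):
depts.score | depts.amt | depts.price | depts.id
3 | 8 | 9 | 90
1 | 2 | 7 | 40
30 | 9 | 8 | 90
After GROUP BY (3 rows):
depts.score | n
3 | 1
1 | 1
30 | 1

== RESULT ==
depts.score | n
3 | 1
1 | 1
30 | 1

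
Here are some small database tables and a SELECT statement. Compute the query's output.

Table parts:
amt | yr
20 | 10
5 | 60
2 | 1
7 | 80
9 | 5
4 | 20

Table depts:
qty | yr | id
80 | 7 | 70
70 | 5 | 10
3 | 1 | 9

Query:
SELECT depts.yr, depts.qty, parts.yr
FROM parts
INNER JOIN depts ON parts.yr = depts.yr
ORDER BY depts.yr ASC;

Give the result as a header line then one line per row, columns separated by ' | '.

After JOIN depts (2 rows):
parts.amt | parts.yr | depts.qty | depts.yr | depts.id
2 | 1 | 3 | 1 | 9
9 | 5 | 70 | 5 | 10
After SELECT (2 rows):
depts.yr | depts.qty | parts.yr
1 | 3 | 1
5 | 70 | 5
After ORDER BY (2 rows):
depts.yr | depts.qty | parts.yr
1 | 3 | 1
5 | 70 | 5

== RESULT ==
depts.yr | depts.qty | parts.yr
1 | 3 | 1
5 | 70 | 5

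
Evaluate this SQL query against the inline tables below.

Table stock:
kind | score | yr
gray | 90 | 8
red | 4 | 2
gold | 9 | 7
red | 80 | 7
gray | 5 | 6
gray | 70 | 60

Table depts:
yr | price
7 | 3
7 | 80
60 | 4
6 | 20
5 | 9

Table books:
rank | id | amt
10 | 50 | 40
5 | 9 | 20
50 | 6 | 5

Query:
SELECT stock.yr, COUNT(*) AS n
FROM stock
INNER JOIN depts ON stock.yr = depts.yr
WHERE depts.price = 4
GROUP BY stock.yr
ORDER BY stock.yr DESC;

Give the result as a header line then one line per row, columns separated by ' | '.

== RESULT ==
stock.yr | n
60 | 1

Derivation:
After JOIN depts (6 rows):
stock.kind | stock.score | stock.yr | depts.yr | depts.price
gold | 9 | 7 | 7 | 3
gold | 9 | 7 | 7 | 80
red | 80 | 7 | 7 | 3
red | 80 | 7 | 7 | 80
gray | 5 | 6 | 6 | 20
gray | 70 | 60 | 60 | 4
After WHERE (1 rows):
stock.kind | stock.score | stock.yr | depts.yr | depts.price
gray | 70 | 60 | 60 | 4
After GROUP BY (1 rows):
stock.yr | n
60 | 1
After ORDER BY (1 rows):
stock.yr | n
60 | 1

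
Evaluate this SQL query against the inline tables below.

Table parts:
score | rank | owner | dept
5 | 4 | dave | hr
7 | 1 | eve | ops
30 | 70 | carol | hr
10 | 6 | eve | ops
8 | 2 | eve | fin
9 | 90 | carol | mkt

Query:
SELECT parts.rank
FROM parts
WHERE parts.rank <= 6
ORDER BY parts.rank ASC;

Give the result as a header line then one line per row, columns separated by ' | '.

== RESULT ==
parts.rank
1
2
4
6

Derivation:
After WHERE (4 rows):
parts.score | parts.rank | parts.owner | parts.dept
5 | 4 | dave | hr
7 | 1 | eve | ops
10 | 6 | eve | ops
8 | 2 | eve | fin
After SELECT (4 rows):
parts.rank
4
1
6
2
After ORDER BY (4 rows):
parts.rank
1
2
4
6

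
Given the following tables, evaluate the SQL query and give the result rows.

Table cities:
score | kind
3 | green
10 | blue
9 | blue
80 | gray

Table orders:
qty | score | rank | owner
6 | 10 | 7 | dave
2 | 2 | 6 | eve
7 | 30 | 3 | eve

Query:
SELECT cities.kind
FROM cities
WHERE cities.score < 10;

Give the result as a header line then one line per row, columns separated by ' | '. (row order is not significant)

After WHERE (2 rows):
cities.score | cities.kind
3 | green
9 | blue
After SELECT (2 rows):
cities.kind
green
blue

== RESULT ==
cities.kind
green
blue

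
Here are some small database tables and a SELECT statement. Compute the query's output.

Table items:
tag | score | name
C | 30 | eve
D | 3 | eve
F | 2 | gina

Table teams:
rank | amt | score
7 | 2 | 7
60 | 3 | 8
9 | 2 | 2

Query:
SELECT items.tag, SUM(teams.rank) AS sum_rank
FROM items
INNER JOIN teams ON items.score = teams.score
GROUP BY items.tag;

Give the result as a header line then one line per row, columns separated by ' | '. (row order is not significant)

After JOIN teams (1 rows):
items.tag | items.score | items.name | teams.rank | teams.amt | teams.score
F | 2 | gina | 9 | 2 | 2
After GROUP BY (1 rows):
items.tag | sum_rank
F | 9

== RESULT ==
items.tag | sum_rank
F | 9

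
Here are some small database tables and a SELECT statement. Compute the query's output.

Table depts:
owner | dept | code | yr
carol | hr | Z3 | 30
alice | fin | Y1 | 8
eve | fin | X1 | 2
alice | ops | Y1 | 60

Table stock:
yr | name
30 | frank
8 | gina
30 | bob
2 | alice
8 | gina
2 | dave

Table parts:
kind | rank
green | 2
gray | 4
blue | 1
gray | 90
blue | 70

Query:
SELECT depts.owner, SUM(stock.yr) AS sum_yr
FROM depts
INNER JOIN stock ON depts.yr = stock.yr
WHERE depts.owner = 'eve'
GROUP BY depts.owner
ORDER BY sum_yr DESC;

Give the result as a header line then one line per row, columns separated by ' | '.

After JOIN stock (6 rows):
depts.owner | depts.dept | depts.code | depts.yr | stock.yr | stock.name
carol | hr | Z3 | 30 | 30 | frank
carol | hr | Z3 | 30 | 30 | bob
alice | fin | Y1 | 8 | 8 | gina
alice | fin | Y1 | 8 | 8 | gina
eve | fin | X1 | 2 | 2 | alice
eve | fin | X1 | 2 | 2 | dave
After WHERE (2 rows):
depts.owner | depts.dept | depts.code | depts.yr | stock.yr | stock.name
eve | fin | X1 | 2 | 2 | alice
eve | fin | X1 | 2 | 2 | dave
After GROUP BY (1 rows):
depts.owner | sum_yr
eve | 4
After ORDER BY (1 rows):
depts.owner | sum_yr
eve | 4

== RESULT ==
depts.owner | sum_yr
eve | 4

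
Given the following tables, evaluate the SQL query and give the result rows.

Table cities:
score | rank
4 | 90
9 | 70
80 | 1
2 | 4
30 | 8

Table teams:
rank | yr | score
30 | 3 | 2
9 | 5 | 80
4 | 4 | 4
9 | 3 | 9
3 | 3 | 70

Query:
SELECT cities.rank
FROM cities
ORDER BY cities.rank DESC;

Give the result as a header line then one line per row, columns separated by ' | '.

== RESULT ==
cities.rank
90
70
8
4
1

Derivation:
After SELECT (5 rows):
cities.rank
90
70
1
4
8
After ORDER BY (5 rows):
cities.rank
90
70
8
4
1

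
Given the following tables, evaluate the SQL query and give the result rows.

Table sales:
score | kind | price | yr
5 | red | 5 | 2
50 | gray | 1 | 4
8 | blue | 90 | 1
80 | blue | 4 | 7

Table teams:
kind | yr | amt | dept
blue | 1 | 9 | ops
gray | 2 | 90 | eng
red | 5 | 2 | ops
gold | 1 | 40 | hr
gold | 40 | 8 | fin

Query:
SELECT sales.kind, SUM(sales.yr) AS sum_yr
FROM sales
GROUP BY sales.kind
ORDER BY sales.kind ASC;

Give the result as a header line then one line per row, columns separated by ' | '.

== RESULT ==
sales.kind | sum_yr
blue | 8
gray | 4
red | 2

Derivation:
After GROUP BY (3 rows):
sales.kind | sum_yr
red | 2
gray | 4
blue | 8
After ORDER BY (3 rows):
sales.kind | sum_yr
blue | 8
gray | 4
red | 2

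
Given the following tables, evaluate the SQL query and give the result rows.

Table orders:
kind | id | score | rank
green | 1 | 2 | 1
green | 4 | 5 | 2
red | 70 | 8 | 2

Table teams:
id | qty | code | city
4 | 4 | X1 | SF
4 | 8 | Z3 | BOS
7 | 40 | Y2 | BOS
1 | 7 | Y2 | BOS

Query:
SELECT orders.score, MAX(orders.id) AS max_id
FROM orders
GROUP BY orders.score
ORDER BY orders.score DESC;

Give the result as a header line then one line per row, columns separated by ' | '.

After GROUP BY (3 rows):
orders.score | max_id
2 | 1
5 | 4
8 | 70
After ORDER BY (3 rows):
orders.score | max_id
8 | 70
5 | 4
2 | 1

== RESULT ==
orders.score | max_id
8 | 70
5 | 4
2 | 1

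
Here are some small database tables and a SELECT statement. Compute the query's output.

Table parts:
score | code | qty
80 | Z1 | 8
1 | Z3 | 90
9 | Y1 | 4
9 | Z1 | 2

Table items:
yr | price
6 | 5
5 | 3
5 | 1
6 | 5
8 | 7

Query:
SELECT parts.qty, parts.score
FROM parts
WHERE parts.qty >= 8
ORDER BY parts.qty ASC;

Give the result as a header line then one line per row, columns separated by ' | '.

After WHERE (2 rows):
parts.score | parts.code | parts.qty
80 | Z1 | 8
1 | Z3 | 90
After SELECT (2 rows):
parts.qty | parts.score
8 | 80
90 | 1
After ORDER BY (2 rows):
parts.qty | parts.score
8 | 80
90 | 1

== RESULT ==
parts.qty | parts.score
8 | 80
90 | 1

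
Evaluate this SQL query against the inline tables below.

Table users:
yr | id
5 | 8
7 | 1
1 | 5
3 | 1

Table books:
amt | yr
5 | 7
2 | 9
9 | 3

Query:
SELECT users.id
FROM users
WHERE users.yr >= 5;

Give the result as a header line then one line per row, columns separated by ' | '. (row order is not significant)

After WHERE (2 rows):
users.yr | users.id
5 | 8
7 | 1
After SELECT (2 rows):
users.id
8
1

== RESULT ==
users.id
8
1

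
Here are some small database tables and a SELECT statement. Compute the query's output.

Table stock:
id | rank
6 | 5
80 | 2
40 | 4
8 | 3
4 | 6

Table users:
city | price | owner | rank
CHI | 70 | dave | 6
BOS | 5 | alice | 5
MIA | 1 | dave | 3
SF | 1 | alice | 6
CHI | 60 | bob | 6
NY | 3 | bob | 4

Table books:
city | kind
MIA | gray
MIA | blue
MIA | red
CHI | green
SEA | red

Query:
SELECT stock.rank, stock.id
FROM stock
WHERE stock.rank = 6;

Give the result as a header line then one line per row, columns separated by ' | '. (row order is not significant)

After WHERE (1 rows):
stock.id | stock.rank
4 | 6
After SELECT (1 rows):
stock.rank | stock.id
6 | 4

== RESULT ==
stock.rank | stock.id
6 | 4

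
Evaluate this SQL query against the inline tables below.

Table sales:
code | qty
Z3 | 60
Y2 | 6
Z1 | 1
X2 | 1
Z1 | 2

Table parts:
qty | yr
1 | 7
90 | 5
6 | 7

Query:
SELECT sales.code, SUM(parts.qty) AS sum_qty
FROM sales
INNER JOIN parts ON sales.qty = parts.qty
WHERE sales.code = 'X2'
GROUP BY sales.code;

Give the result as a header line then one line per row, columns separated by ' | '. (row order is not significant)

After JOIN parts (3 rows):
sales.code | sales.qty | parts.qty | parts.yr
Y2 | 6 | 6 | 7
Z1 | 1 | 1 | 7
X2 | 1 | 1 | 7
After WHERE (1 rows):
sales.code | sales.qty | parts.qty | parts.yr
X2 | 1 | 1 | 7
After GROUP BY (1 rows):
sales.code | sum_qty
X2 | 1

== RESULT ==
sales.code | sum_qty
X2 | 1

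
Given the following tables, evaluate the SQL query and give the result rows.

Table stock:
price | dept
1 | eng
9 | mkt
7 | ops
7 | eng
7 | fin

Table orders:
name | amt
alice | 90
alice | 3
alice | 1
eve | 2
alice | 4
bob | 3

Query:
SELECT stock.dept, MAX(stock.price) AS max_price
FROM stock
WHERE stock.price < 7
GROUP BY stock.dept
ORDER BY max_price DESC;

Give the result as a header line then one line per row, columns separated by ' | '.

After WHERE (1 rows):
stock.price | stock.dept
1 | eng
After GROUP BY (1 rows):
stock.dept | max_price
eng | 1
After ORDER BY (1 rows):
stock.dept | max_price
eng | 1

== RESULT ==
stock.dept | max_price
eng | 1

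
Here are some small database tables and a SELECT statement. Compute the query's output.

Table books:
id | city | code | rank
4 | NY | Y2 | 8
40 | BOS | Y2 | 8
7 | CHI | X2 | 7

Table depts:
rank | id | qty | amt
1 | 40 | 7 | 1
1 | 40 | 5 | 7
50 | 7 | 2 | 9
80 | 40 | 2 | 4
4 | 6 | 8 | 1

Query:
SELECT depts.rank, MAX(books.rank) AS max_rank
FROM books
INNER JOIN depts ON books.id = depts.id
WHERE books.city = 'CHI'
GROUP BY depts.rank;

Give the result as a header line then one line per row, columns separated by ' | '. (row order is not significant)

== RESULT ==
depts.rank | max_rank
50 | 7

Derivation:
After JOIN depts (4 rows):
books.id | books.city | books.code | books.rank | depts.rank | depts.id | depts.qty | depts.amt
40 | BOS | Y2 | 8 | 1 | 40 | 7 | 1
40 | BOS | Y2 | 8 | 1 | 40 | 5 | 7
40 | BOS | Y2 | 8 | 80 | 40 | 2 | 4
7 | CHI | X2 | 7 | 50 | 7 | 2 | 9
After WHERE (1 rows):
books.id | books.city | books.code | books.rank | depts.rank | depts.id | depts.qty | depts.amt
7 | CHI | X2 | 7 | 50 | 7 | 2 | 9
After GROUP BY (1 rows):
depts.rank | max_rank
50 | 7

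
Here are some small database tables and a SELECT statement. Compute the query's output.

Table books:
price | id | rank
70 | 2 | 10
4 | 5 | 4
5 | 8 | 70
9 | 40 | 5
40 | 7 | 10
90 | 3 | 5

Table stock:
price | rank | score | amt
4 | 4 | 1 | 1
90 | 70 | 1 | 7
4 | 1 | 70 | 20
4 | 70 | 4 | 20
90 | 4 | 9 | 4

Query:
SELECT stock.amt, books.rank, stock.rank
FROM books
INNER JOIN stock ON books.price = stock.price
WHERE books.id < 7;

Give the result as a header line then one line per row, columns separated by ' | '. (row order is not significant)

After JOIN stock (5 rows):
books.price | books.id | books.rank | stock.price | stock.rank | stock.score | stock.amt
4 | 5 | 4 | 4 | 4 | 1 | 1
4 | 5 | 4 | 4 | 1 | 70 | 20
4 | 5 | 4 | 4 | 70 | 4 | 20
90 | 3 | 5 | 90 | 70 | 1 | 7
90 | 3 | 5 | 90 | 4 | 9 | 4
After WHERE (5 rows):
books.price | books.id | books.rank | stock.price | stock.rank | stock.score | stock.amt
4 | 5 | 4 | 4 | 4 | 1 | 1
4 | 5 | 4 | 4 | 1 | 70 | 20
4 | 5 | 4 | 4 | 70 | 4 | 20
90 | 3 | 5 | 90 | 70 | 1 | 7
90 | 3 | 5 | 90 | 4 | 9 | 4
After SELECT (5 rows):
stock.amt | books.rank | stock.rank
1 | 4 | 4
20 | 4 | 1
20 | 4 | 70
7 | 5 | 70
4 | 5 | 4

== RESULT ==
stock.amt | books.rank | stock.rank
1 | 4 | 4
20 | 4 | 1
20 | 4 | 70
7 | 5 | 70
4 | 5 | 4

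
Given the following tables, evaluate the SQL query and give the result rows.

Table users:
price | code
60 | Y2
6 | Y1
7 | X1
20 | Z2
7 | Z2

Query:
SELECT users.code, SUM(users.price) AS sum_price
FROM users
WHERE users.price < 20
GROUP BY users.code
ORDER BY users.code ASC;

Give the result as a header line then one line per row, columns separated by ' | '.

== RESULT ==
users.code | sum_price
X1 | 7
Y1 | 6
Z2 | 7

Derivation:
After WHERE (3 rows):
users.price | users.code
6 | Y1
7 | X1
7 | Z2
After GROUP BY (3 rows):
users.code | sum_price
Y1 | 6
X1 | 7
Z2 | 7
After ORDER BY (3 rows):
users.code | sum_price
X1 | 7
Y1 | 6
Z2 | 7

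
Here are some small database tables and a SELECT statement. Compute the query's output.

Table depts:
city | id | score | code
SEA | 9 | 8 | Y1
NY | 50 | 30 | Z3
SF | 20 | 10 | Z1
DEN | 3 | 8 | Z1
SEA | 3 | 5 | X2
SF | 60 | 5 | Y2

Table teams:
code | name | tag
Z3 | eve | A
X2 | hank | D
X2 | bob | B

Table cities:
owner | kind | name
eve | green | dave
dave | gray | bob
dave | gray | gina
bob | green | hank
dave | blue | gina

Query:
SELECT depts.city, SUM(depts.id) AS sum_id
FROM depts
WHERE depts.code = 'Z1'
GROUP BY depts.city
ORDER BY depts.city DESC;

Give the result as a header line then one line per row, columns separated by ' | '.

After WHERE (2 rows):
depts.city | depts.id | depts.score | depts.code
SF | 20 | 10 | Z1
DEN | 3 | 8 | Z1
After GROUP BY (2 rows):
depts.city | sum_id
SF | 20
DEN | 3
After ORDER BY (2 rows):
depts.city | sum_id
SF | 20
DEN | 3

== RESULT ==
depts.city | sum_id
SF | 20
DEN | 3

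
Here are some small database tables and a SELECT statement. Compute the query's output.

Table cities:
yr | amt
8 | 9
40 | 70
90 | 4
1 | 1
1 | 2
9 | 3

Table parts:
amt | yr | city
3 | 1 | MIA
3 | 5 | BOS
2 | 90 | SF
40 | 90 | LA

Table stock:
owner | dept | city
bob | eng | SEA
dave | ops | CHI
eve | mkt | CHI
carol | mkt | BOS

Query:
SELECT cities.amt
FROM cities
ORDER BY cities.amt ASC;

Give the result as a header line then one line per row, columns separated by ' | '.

== RESULT ==
cities.amt
1
2
3
4
9
70

Derivation:
After SELECT (6 rows):
cities.amt
9
70
4
1
2
3
After ORDER BY (6 rows):
cities.amt
1
2
3
4
9
70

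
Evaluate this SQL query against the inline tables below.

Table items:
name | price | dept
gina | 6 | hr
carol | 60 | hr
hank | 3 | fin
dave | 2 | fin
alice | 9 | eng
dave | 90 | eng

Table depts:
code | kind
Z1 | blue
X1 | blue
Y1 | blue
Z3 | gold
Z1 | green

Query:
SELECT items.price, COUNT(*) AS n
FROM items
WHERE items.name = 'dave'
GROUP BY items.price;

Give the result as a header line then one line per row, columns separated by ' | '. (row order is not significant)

After WHERE (2 rows):
items.name | items.price | items.dept
dave | 2 | fin
dave | 90 | eng
After GROUP BY (2 rows):
items.price | n
2 | 1
90 | 1

== RESULT ==
items.price | n
2 | 1
90 | 1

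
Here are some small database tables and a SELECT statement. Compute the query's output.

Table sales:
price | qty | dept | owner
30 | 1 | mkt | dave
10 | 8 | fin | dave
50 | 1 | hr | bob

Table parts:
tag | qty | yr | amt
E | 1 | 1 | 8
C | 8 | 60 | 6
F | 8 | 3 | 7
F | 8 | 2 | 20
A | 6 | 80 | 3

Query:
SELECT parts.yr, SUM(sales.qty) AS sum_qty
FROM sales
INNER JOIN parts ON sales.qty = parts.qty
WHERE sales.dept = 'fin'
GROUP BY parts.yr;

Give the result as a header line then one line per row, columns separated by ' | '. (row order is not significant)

== RESULT ==
parts.yr | sum_qty
60 | 8
3 | 8
2 | 8

Derivation:
After JOIN parts (5 rows):
sales.price | sales.qty | sales.dept | sales.owner | parts.tag | parts.qty | parts.yr | parts.amt
30 | 1 | mkt | dave | E | 1 | 1 | 8
10 | 8 | fin | dave | C | 8 | 60 | 6
10 | 8 | fin | dave | F | 8 | 3 | 7
10 | 8 | fin | dave | F | 8 | 2 | 20
50 | 1 | hr | bob | E | 1 | 1 | 8
After WHERE (3 rows):
sales.price | sales.qty | sales.dept | sales.owner | parts.tag | parts.qty | parts.yr | parts.amt
10 | 8 | fin | dave | C | 8 | 60 | 6
10 | 8 | fin | dave | F | 8 | 3 | 7
10 | 8 | fin | dave | F | 8 | 2 | 20
After GROUP BY (3 rows):
parts.yr | sum_qty
60 | 8
3 | 8
2 | 8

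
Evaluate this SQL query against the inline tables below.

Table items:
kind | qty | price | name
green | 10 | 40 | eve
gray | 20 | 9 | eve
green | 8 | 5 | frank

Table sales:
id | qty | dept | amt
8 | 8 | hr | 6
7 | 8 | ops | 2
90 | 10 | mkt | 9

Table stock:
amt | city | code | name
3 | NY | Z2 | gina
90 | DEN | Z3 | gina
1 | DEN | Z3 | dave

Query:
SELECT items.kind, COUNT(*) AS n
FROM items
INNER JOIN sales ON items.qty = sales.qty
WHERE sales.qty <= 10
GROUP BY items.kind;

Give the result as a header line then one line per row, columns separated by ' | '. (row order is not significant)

== RESULT ==
items.kind | n
green | 3

Derivation:
After JOIN sales (3 rows):
items.kind | items.qty | items.price | items.name | sales.id | sales.qty | sales.dept | sales.amt
green | 10 | 40 | eve | 90 | 10 | mkt | 9
green | 8 | 5 | frank | 8 | 8 | hr | 6
green | 8 | 5 | frank | 7 | 8 | ops | 2
After WHERE (3 rows):
items.kind | items.qty | items.price | items.name | sales.id | sales.qty | sales.dept | sales.amt
green | 10 | 40 | eve | 90 | 10 | mkt | 9
green | 8 | 5 | frank | 8 | 8 | hr | 6
green | 8 | 5 | frank | 7 | 8 | ops | 2
After GROUP BY (1 rows):
items.kind | n
green | 3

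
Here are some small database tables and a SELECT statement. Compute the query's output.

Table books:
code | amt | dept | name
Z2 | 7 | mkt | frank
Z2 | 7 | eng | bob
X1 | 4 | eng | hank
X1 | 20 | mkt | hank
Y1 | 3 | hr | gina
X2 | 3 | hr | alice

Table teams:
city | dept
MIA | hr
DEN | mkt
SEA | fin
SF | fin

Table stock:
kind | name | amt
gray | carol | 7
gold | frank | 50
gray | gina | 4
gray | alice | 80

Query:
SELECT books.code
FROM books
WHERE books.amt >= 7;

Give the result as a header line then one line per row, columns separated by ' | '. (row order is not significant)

== RESULT ==
books.code
Z2
Z2
X1

Derivation:
After WHERE (3 rows):
books.code | books.amt | books.dept | books.name
Z2 | 7 | mkt | frank
Z2 | 7 | eng | bob
X1 | 20 | mkt | hank
After SELECT (3 rows):
books.code
Z2
Z2
X1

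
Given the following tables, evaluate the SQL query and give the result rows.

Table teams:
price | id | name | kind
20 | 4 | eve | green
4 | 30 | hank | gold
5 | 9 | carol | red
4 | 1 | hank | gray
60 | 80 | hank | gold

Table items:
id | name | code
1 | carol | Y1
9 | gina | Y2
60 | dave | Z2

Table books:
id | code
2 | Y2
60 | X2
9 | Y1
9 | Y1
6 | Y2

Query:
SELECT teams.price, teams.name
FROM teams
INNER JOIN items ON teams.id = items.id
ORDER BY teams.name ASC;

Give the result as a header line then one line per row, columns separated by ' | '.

== RESULT ==
teams.price | teams.name
5 | carol
4 | hank

Derivation:
After JOIN items (2 rows):
teams.price | teams.id | teams.name | teams.kind | items.id | items.name | items.code
5 | 9 | carol | red | 9 | gina | Y2
4 | 1 | hank | gray | 1 | carol | Y1
After SELECT (2 rows):
teams.price | teams.name
5 | carol
4 | hank
After ORDER BY (2 rows):
teams.price | teams.name
5 | carol
4 | hank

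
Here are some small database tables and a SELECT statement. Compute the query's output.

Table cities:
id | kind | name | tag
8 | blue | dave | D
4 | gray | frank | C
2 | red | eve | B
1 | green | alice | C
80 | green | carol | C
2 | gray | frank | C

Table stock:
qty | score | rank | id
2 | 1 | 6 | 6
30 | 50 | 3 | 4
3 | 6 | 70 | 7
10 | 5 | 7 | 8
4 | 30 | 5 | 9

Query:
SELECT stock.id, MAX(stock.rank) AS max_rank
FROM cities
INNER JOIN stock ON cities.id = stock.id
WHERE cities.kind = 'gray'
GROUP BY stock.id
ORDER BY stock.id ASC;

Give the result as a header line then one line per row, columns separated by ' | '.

After JOIN stock (2 rows):
cities.id | cities.kind | cities.name | cities.tag | stock.qty | stock.score | stock.rank | stock.id
8 | blue | dave | D | 10 | 5 | 7 | 8
4 | gray | frank | C | 30 | 50 | 3 | 4
After WHERE (1 rows):
cities.id | cities.kind | cities.name | cities.tag | stock.qty | stock.score | stock.rank | stock.id
4 | gray | frank | C | 30 | 50 | 3 | 4
After GROUP BY (1 rows):
stock.id | max_rank
4 | 3
After ORDER BY (1 rows):
stock.id | max_rank
4 | 3

== RESULT ==
stock.id | max_rank
4 | 3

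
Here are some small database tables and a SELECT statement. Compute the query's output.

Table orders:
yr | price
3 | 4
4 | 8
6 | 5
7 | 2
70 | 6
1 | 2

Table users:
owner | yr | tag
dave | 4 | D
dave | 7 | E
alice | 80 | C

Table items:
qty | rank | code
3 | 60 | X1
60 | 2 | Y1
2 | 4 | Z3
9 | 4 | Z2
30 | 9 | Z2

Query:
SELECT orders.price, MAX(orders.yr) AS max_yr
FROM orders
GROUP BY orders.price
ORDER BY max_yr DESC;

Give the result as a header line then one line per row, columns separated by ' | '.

After GROUP BY (5 rows):
orders.price | max_yr
4 | 3
8 | 4
5 | 6
2 | 7
6 | 70
After ORDER BY (5 rows):
orders.price | max_yr
6 | 70
2 | 7
5 | 6
8 | 4
4 | 3

== RESULT ==
orders.price | max_yr
6 | 70
2 | 7
5 | 6
8 | 4
4 | 3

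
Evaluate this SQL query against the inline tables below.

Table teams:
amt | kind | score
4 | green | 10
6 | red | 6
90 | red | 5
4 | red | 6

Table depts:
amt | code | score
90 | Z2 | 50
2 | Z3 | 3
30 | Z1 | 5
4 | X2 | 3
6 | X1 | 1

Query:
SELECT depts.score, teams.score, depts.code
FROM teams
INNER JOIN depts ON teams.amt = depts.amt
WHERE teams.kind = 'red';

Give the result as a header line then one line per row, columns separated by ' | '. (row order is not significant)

After JOIN depts (4 rows):
teams.amt | teams.kind | teams.score | depts.amt | depts.code | depts.score
4 | green | 10 | 4 | X2 | 3
6 | red | 6 | 6 | X1 | 1
90 | red | 5 | 90 | Z2 | 50
4 | red | 6 | 4 | X2 | 3
After WHERE (3 rows):
teams.amt | teams.kind | teams.score | depts.amt | depts.code | depts.score
6 | red | 6 | 6 | X1 | 1
90 | red | 5 | 90 | Z2 | 50
4 | red | 6 | 4 | X2 | 3
After SELECT (3 rows):
depts.score | teams.score | depts.code
1 | 6 | X1
50 | 5 | Z2
3 | 6 | X2

== RESULT ==
depts.score | teams.score | depts.code
1 | 6 | X1
50 | 5 | Z2
3 | 6 | X2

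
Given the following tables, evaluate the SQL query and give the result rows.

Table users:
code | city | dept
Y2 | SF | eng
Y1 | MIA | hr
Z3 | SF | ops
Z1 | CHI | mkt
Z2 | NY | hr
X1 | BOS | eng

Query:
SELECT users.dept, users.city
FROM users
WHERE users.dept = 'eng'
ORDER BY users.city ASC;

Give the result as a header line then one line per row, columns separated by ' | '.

== RESULT ==
users.dept | users.city
eng | BOS
eng | SF

Derivation:
After WHERE (2 rows):
users.code | users.city | users.dept
Y2 | SF | eng
X1 | BOS | eng
After SELECT (2 rows):
users.dept | users.city
eng | SF
eng | BOS
After ORDER BY (2 rows):
users.dept | users.city
eng | BOS
eng | SF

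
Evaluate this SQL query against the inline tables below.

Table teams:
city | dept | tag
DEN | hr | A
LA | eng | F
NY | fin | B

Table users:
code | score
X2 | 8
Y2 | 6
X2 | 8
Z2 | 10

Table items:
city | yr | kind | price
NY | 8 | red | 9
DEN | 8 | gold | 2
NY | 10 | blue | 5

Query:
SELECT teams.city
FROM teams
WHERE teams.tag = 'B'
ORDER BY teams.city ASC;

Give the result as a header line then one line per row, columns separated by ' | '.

== RESULT ==
teams.city
NY

Derivation:
After WHERE (1 rows):
teams.city | teams.dept | teams.tag
NY | fin | B
After SELECT (1 rows):
teams.city
NY
After ORDER BY (1 rows):
teams.city
NY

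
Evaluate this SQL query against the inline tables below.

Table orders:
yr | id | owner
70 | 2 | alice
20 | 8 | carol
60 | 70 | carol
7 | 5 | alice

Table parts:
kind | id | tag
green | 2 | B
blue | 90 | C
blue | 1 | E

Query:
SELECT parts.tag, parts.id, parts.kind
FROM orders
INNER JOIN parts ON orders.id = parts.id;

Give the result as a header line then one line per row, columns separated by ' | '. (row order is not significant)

After JOIN parts (1 rows):
orders.yr | orders.id | orders.owner | parts.kind | parts.id | parts.tag
70 | 2 | alice | green | 2 | B
After SELECT (1 rows):
parts.tag | parts.id | parts.kind
B | 2 | green

== RESULT ==
parts.tag | parts.id | parts.kind
B | 2 | green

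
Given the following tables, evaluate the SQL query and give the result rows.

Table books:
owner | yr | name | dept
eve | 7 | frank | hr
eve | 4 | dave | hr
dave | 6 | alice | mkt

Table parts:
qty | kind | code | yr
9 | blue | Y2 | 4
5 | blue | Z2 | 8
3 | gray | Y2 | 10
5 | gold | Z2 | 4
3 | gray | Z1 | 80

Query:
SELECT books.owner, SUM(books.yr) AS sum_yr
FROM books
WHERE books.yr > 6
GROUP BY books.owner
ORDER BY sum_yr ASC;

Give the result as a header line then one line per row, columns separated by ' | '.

After WHERE (1 rows):
books.owner | books.yr | books.name | books.dept
eve | 7 | frank | hr
After GROUP BY (1 rows):
books.owner | sum_yr
eve | 7
After ORDER BY (1 rows):
books.owner | sum_yr
eve | 7

== RESULT ==
books.owner | sum_yr
eve | 7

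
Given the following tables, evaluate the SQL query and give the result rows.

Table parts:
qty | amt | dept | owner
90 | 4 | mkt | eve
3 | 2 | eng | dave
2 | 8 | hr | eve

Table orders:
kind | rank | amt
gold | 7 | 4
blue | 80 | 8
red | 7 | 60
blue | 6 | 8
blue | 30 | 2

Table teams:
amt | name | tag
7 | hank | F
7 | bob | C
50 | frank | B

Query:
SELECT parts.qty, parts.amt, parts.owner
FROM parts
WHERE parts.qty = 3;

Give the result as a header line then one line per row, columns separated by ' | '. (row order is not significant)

== RESULT ==
parts.qty | parts.amt | parts.owner
3 | 2 | dave

Derivation:
After WHERE (1 rows):
parts.qty | parts.amt | parts.dept | parts.owner
3 | 2 | eng | dave
After SELECT (1 rows):
parts.qty | parts.amt | parts.owner
3 | 2 | dave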